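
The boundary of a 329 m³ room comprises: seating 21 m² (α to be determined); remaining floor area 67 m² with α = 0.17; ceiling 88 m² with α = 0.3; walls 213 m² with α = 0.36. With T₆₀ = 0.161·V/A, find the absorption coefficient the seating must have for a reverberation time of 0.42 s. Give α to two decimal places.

0.55

From T₆₀ = 0.161·V/A, the target T₆₀ = 0.42 s needs A = 0.161·329/0.42 = 126.12 m².
Absorption from the other surfaces = 67·0.17 + 88·0.3 + 213·0.36 = 114.47 m², so the seating must supply 11.65 m² over 21 m².
α = 11.65/21 = 0.555.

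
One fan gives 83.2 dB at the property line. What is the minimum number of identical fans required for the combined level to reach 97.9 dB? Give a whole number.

30

N identical sources give L₁ + 10·log₁₀ N, so require 10·log₁₀ N ≥ 97.9 − 83.2 = 14.7 dB.
N ≥ 10^(14.7/10) = 29.512, so N = 30.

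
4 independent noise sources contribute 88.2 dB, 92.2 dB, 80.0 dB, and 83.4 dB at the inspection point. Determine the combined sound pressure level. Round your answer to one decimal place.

For uncorrelated sources the intensities add, so convert each level to linear form, sum, and take 10·log₁₀ of the total.
Σ 10^(L/10) = 10^(88.2/10) + 10^(92.2/10) + 10^(80.0/10) + 10^(83.4/10) = 2.639e+09.
L_total = 10·log₁₀(2.639e+09) = 94.21 dB.

94.2 dB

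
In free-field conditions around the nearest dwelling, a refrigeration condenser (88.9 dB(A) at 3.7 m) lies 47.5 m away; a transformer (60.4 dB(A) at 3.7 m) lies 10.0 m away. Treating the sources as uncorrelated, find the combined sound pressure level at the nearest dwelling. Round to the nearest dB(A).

67 dB(A)

First find each source's level at the receiver (point-source: −20·log₁₀(r/r_ref)), then combine on an intensity basis.
refrigeration condenser: 88.9 − 20·log₁₀(47.5/3.7) = 88.9 − 22.17 = 66.73 dB(A).
transformer: 60.4 − 20·log₁₀(10.0/3.7) = 60.4 − 8.64 = 51.76 dB(A).
Σ 10^(L/10) = 4.860e+06 → L_total = 10·log₁₀(4.860e+06) = 66.87 dB(A).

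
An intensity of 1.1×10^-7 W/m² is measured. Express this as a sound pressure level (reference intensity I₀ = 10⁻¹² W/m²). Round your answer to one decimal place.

I/I₀ = 1.1×10^-7/10⁻¹² = 1.1×10^5, and L = 10·log₁₀(I/I₀).
L = 10·(0.0414 + 5) = 50.41 dB.

50.4 dB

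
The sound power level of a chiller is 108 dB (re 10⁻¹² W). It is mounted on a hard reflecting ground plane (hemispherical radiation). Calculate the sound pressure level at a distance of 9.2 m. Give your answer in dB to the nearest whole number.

81 dB

Free-field hemispherical radiation: L_p = L_w − 10·log₁₀(2π·r²), r = 9.2 m.
2π·r² = 531.8 m², 10·log₁₀ of that is 27.258 dB.
L_p = 108 − 27.258 = 80.74 dB.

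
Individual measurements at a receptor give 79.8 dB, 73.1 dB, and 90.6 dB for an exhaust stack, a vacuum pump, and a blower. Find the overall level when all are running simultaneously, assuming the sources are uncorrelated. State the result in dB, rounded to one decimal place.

For uncorrelated sources the intensities add, so convert each level to linear form, sum, and take 10·log₁₀ of the total.
Σ 10^(L/10) = 10^(79.8/10) + 10^(73.1/10) + 10^(90.6/10) = 1.264e+09.
L_total = 10·log₁₀(1.264e+09) = 91.02 dB.

91.0 dB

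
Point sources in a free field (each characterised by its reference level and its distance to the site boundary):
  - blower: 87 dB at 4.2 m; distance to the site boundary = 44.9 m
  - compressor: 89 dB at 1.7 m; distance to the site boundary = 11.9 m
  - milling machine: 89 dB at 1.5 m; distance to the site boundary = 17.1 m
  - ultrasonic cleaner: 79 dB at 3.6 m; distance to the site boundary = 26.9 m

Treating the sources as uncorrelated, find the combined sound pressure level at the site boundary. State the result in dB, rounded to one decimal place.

Propagate each source to the receiver with L = L_ref − 20·log₁₀(r/r_ref), then add intensities.
blower: 87 − 20·log₁₀(44.9/4.2) = 87 − 20.58 = 66.42 dB.
compressor: 89 − 20·log₁₀(11.9/1.7) = 89 − 16.90 = 72.10 dB.
milling machine: 89 − 20·log₁₀(17.1/1.5) = 89 − 21.14 = 67.86 dB.
ultrasonic cleaner: 79 − 20·log₁₀(26.9/3.6) = 79 − 17.47 = 61.53 dB.
Σ 10^(L/10) = 2.813e+07 → L_total = 10·log₁₀(2.813e+07) = 74.49 dB.

74.5 dB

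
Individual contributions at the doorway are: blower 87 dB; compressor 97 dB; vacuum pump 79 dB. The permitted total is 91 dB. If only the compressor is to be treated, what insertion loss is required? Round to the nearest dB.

9 dB

Fixed contribution from the other sources: Σ 10^(L/10) = 10^(87/10) + 10^(79/10) = 5.806e+08 (87.64 dB).
The limit corresponds to 10^(91/10) = 1.259e+09; subtracting the fixed part leaves 6.783e+08 for the compressor, i.e. 88.31 dB.
So the compressor must be reduced from 97 to 88.31 dB: IL = 8.69 dB.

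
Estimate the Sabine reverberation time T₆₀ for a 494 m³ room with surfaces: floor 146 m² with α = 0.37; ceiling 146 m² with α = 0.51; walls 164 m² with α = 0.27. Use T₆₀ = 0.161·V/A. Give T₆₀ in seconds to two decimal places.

A = Σ Sᵢαᵢ = 146·0.37 + 146·0.51 + 164·0.27 = 172.76 m².
T₆₀ = 0.161 × 494 / 172.76 = 0.460 s.

0.46 s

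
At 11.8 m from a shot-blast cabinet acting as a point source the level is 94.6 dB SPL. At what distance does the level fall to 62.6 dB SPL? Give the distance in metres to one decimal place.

469.8 m

For a point source L₁ − L₂ = 20·log₁₀(r₂/r₁), so r₂ = r₁·10^((L₁−L₂)/20).
r₂ = 11.8·10^((94.6−62.6)/20) = 11.8·10^(32.0/20) = 469.77 m.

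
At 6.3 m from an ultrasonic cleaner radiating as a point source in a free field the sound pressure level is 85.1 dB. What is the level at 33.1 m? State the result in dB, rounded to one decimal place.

70.7 dB

For a point source, L₂ = L₁ − 20·log₁₀(r₂/r₁).
L₂ = 85.1 − 20·log₁₀(33.1/6.3) = 85.1 − 14.410 = 70.69 dB.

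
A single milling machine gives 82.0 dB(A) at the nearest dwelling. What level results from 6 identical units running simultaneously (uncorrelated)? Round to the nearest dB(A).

N identical incoherent sources raise the level by 10·log₁₀ N.
L_total = 82.0 + 10·log₁₀(6) = 82.0 + 7.782 = 89.78 dB(A).

90 dB(A)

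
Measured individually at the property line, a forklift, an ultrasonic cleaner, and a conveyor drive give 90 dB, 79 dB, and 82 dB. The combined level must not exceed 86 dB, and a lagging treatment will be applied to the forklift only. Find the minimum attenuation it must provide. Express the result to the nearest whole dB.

8 dB

Everything except the forklift sums to 10^(79/10) + 10^(82/10) = 2.379e+08 in linear terms, 83.76 dB.
To meet 86 dB overall, the treated forklift may contribute at most 10^(86/10) − 2.379e+08 = 1.602e+08, i.e. 82.05 dB.
Required insertion loss = 90 − 82.05 = 7.95 dB.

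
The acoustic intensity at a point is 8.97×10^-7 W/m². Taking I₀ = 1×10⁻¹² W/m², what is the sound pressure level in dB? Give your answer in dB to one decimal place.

59.5 dB

I/I₀ = 8.97×10^-7/10⁻¹² = 8.97×10^5, and L = 10·log₁₀(I/I₀).
L = 10·(0.9528 + 5) = 59.53 dB.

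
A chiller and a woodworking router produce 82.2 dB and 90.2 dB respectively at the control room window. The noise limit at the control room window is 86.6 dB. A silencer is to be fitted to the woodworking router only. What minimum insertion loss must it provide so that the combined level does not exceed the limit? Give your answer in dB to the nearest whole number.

Everything except the woodworking router sums to 10^(82.2/10) = 1.660e+08 in linear terms, 82.20 dB.
The limit corresponds to 10^(86.6/10) = 4.571e+08; subtracting the fixed part leaves 2.911e+08 for the woodworking router, i.e. 84.64 dB.
Required insertion loss = 90.2 − 84.64 = 5.56 dB.

6 dB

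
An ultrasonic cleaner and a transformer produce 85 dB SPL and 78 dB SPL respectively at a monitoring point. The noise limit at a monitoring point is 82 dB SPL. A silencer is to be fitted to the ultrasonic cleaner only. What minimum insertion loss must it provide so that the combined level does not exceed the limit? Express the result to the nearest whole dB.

5 dB

The untreated sources together contribute 10^(78/10) = 6.310e+07, i.e. 78.00 dB SPL.
The limit corresponds to 10^(82/10) = 1.585e+08; subtracting the fixed part leaves 9.539e+07 for the ultrasonic cleaner, i.e. 79.80 dB SPL.
Required insertion loss = 85 − 79.80 = 5.20 dB.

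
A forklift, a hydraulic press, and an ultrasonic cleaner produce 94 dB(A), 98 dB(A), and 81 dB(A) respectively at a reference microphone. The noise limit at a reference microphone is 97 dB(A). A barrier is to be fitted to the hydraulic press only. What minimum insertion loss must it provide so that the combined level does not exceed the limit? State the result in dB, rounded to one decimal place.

The untreated sources together contribute 10^(94/10) + 10^(81/10) = 2.638e+09, i.e. 94.21 dB(A).
To meet 97 dB(A) overall, the treated hydraulic press may contribute at most 10^(97/10) − 2.638e+09 = 2.374e+09, i.e. 93.75 dB(A).
Required insertion loss = 98 − 93.75 = 4.25 dB.

4.2 dB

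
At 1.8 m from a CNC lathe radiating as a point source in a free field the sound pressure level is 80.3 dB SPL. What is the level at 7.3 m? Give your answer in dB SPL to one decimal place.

Spherical spreading from a point source gives a 20·log₁₀(r₂/r₁) drop.
L₂ = 80.3 − 20·log₁₀(7.3/1.8) = 80.3 − 12.161 = 68.14 dB SPL.

68.1 dB SPL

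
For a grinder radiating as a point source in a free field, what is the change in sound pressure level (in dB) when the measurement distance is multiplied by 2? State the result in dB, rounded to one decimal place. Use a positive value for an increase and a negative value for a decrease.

Point-source spreading: ΔL = −20·log₁₀(r₂/r₁).
ΔL = −20·log₁₀(2) = -6.02 dB.

-6.0 dB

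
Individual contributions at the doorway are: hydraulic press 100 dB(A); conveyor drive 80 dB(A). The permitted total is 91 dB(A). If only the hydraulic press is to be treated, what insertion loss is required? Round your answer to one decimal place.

9.4 dB

Everything except the hydraulic press sums to 10^(80/10) = 1.000e+08 in linear terms, 80.00 dB(A).
To meet 91 dB(A) overall, the treated hydraulic press may contribute at most 10^(91/10) − 1.000e+08 = 1.159e+09, i.e. 90.64 dB(A).
Required insertion loss = 100 − 90.64 = 9.36 dB.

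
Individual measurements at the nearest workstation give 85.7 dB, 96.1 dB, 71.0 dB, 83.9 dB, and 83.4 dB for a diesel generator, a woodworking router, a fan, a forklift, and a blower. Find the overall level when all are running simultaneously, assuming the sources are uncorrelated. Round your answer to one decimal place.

Incoherent sources combine by intensity addition: L_total = 10·log₁₀(Σ 10^(L_i/10)).
Σ 10^(L/10) = 10^(85.7/10) + 10^(96.1/10) + 10^(71.0/10) + 10^(83.9/10) + 10^(83.4/10) = 4.922e+09.
L_total = 10·log₁₀(4.922e+09) = 96.92 dB.

96.9 dB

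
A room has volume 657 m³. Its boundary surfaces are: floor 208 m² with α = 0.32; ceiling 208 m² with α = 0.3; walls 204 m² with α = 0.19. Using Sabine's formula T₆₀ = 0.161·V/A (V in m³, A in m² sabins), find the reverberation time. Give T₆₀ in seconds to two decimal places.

0.63 s

A = Σ Sᵢαᵢ = 208·0.32 + 208·0.3 + 204·0.19 = 167.72 m².
T₆₀ = 0.161 × 657 / 167.72 = 0.631 s.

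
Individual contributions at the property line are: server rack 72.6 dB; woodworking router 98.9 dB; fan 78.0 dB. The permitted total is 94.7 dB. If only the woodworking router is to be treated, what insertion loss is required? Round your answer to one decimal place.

Fixed contribution from the other sources: Σ 10^(L/10) = 10^(72.6/10) + 10^(78.0/10) = 8.129e+07 (79.10 dB).
To meet 94.7 dB overall, the treated woodworking router may contribute at most 10^(94.7/10) − 8.129e+07 = 2.870e+09, i.e. 94.58 dB.
So the woodworking router must be reduced from 98.9 to 94.58 dB: IL = 4.32 dB.

4.3 dB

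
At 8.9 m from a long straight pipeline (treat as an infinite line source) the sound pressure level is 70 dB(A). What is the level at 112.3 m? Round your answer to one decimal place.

59.0 dB(A)

For a line source, L₂ = L₁ − 10·log₁₀(r₂/r₁).
L₂ = 70 − 10·log₁₀(112.3/8.9) = 70 − 11.010 = 58.99 dB(A).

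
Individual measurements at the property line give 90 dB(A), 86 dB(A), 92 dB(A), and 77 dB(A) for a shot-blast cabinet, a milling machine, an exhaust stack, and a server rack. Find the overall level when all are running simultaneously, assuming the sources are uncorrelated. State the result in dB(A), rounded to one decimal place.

94.8 dB(A)

For uncorrelated sources the intensities add, so convert each level to linear form, sum, and take 10·log₁₀ of the total.
Σ 10^(L/10) = 10^(90/10) + 10^(86/10) + 10^(92/10) + 10^(77/10) = 3.033e+09.
L_total = 10·log₁₀(3.033e+09) = 94.82 dB(A).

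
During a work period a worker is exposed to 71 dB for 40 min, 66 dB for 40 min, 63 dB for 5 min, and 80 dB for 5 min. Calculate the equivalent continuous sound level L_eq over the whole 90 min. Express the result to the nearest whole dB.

71 dB

Weight each interval's intensity by its duration and average over T = 90 min:
Σ tᵢ·10^(Lᵢ/10) = 40·10^(71/10) + 40·10^(66/10) + 5·10^(63/10) + 5·10^(80/10) = 1.173e+09.
L_eq = 10·log₁₀(1.173e+09/90) = 71.15 dB.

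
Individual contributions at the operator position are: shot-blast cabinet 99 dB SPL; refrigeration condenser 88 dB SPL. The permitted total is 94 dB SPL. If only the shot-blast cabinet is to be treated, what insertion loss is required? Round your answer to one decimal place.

The untreated sources together contribute 10^(88/10) = 6.310e+08, i.e. 88.00 dB SPL.
The limit corresponds to 10^(94/10) = 2.512e+09; subtracting the fixed part leaves 1.881e+09 for the shot-blast cabinet, i.e. 92.74 dB SPL.
So the shot-blast cabinet must be reduced from 99 to 92.74 dB SPL: IL = 6.26 dB.

6.3 dB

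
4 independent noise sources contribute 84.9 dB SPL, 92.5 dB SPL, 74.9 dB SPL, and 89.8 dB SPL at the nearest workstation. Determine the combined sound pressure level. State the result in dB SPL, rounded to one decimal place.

94.9 dB SPL

For uncorrelated sources the intensities add, so convert each level to linear form, sum, and take 10·log₁₀ of the total.
Σ 10^(L/10) = 10^(84.9/10) + 10^(92.5/10) + 10^(74.9/10) + 10^(89.8/10) = 3.073e+09.
L_total = 10·log₁₀(3.073e+09) = 94.88 dB SPL.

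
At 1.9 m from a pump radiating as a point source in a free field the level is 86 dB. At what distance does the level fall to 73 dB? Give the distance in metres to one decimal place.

8.5 m

Point-source spreading drops the level by 20·log₁₀(r₂/r₁); inverting, r₂/r₁ = 10^(ΔL/20).
r₂ = 1.9·10^((86−73)/20) = 1.9·10^(13.0/20) = 8.49 m.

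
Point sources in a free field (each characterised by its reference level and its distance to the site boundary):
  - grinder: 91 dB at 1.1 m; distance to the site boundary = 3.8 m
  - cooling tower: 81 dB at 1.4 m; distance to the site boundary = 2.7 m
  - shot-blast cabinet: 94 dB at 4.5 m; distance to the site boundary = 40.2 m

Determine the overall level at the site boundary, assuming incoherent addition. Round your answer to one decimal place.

82.3 dB

First find each source's level at the receiver (point-source: −20·log₁₀(r/r_ref)), then combine on an intensity basis.
grinder: 91 − 20·log₁₀(3.8/1.1) = 91 − 10.77 = 80.23 dB.
cooling tower: 81 − 20·log₁₀(2.7/1.4) = 81 − 5.70 = 75.30 dB.
shot-blast cabinet: 94 − 20·log₁₀(40.2/4.5) = 94 − 19.02 = 74.98 dB.
Σ 10^(L/10) = 1.708e+08 → L_total = 10·log₁₀(1.708e+08) = 82.33 dB.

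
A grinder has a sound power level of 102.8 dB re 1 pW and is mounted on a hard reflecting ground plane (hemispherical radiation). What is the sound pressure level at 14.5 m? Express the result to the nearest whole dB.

72 dB

Free-field hemispherical radiation: L_p = L_w − 10·log₁₀(2π·r²), r = 14.5 m.
2π·r² = 1321 m², 10·log₁₀ of that is 31.209 dB.
L_p = 102.8 − 31.209 = 71.59 dB.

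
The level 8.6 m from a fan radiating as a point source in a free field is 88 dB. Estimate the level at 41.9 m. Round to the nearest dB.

Point-source attenuation: ΔL = 20·log₁₀(r₂/r₁) = 20·log₁₀(41.9/8.6) = 13.754 dB.
L₂ = 88 − 20·log₁₀(41.9/8.6) = 88 − 13.754 = 74.25 dB.

74 dB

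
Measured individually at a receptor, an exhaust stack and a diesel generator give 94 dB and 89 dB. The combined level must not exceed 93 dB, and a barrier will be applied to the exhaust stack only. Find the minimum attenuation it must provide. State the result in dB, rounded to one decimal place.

Everything except the exhaust stack sums to 10^(89/10) = 7.943e+08 in linear terms, 89.00 dB.
The limit corresponds to 10^(93/10) = 1.995e+09; subtracting the fixed part leaves 1.201e+09 for the exhaust stack, i.e. 90.80 dB.
So the exhaust stack must be reduced from 94 to 90.80 dB: IL = 3.20 dB.

3.2 dB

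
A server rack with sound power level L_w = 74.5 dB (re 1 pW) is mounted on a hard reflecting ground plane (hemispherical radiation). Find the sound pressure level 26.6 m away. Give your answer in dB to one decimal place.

Free-field hemispherical radiation: L_p = L_w − 10·log₁₀(2π·r²), r = 26.6 m.
2π·r² = 4446 m², 10·log₁₀ of that is 36.479 dB.
L_p = 74.5 − 36.479 = 38.02 dB.

38.0 dB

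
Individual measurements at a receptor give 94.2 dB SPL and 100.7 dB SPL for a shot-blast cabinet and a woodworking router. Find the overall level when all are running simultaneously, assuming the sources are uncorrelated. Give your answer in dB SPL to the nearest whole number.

102 dB SPL

For uncorrelated sources the intensities add, so convert each level to linear form, sum, and take 10·log₁₀ of the total.
Σ 10^(L/10) = 10^(94.2/10) + 10^(100.7/10) = 1.438e+10.
L_total = 10·log₁₀(1.438e+10) = 101.58 dB SPL.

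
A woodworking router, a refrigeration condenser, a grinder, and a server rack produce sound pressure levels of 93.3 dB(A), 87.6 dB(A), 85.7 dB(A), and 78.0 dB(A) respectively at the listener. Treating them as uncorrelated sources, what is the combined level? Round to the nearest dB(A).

95 dB(A)

Incoherent sources combine by intensity addition: L_total = 10·log₁₀(Σ 10^(L_i/10)).
Σ 10^(L/10) = 10^(93.3/10) + 10^(87.6/10) + 10^(85.7/10) + 10^(78.0/10) = 3.148e+09.
L_total = 10·log₁₀(3.148e+09) = 94.98 dB(A).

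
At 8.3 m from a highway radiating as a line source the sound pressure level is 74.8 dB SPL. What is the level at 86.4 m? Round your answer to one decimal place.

64.6 dB SPL

Line-source attenuation: ΔL = 10·log₁₀(r₂/r₁) = 10·log₁₀(86.4/8.3) = 10.174 dB.
L₂ = 74.8 − 10·log₁₀(86.4/8.3) = 74.8 − 10.174 = 64.63 dB SPL.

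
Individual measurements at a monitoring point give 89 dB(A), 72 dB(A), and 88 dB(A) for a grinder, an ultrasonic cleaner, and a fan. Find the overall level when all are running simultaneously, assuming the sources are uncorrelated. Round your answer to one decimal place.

91.6 dB(A)

Incoherent sources combine by intensity addition: L_total = 10·log₁₀(Σ 10^(L_i/10)).
Σ 10^(L/10) = 10^(89/10) + 10^(72/10) + 10^(88/10) = 1.441e+09.
L_total = 10·log₁₀(1.441e+09) = 91.59 dB(A).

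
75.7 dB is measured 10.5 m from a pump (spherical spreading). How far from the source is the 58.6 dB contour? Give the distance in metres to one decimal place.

The 17.1 dB drop corresponds to a distance ratio of 10^(17.1/20) for a point source.
r₂ = 10.5·10^((75.7−58.6)/20) = 10.5·10^(17.1/20) = 75.20 m.

75.2 m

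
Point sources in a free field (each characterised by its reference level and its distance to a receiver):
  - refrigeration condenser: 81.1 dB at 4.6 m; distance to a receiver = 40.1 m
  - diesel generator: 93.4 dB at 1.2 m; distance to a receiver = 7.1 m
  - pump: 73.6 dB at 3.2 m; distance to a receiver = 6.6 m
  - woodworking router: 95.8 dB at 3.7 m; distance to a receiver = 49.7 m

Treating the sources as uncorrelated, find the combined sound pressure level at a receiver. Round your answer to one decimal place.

First find each source's level at the receiver (point-source: −20·log₁₀(r/r_ref)), then combine on an intensity basis.
refrigeration condenser: 81.1 − 20·log₁₀(40.1/4.6) = 81.1 − 18.81 = 62.29 dB.
diesel generator: 93.4 − 20·log₁₀(7.1/1.2) = 93.4 − 15.44 = 77.96 dB.
pump: 73.6 − 20·log₁₀(6.6/3.2) = 73.6 − 6.29 = 67.31 dB.
woodworking router: 95.8 − 20·log₁₀(49.7/3.7) = 95.8 − 22.56 = 73.24 dB.
Σ 10^(L/10) = 9.065e+07 → L_total = 10·log₁₀(9.065e+07) = 79.57 dB.

79.6 dB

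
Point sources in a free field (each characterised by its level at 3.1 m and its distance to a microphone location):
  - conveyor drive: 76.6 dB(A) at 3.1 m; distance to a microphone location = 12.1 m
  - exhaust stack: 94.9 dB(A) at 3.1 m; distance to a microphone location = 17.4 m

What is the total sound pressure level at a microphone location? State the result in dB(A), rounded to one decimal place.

First find each source's level at the receiver (point-source: −20·log₁₀(r/r_ref)), then combine on an intensity basis.
conveyor drive: 76.6 − 20·log₁₀(12.1/3.1) = 76.6 − 11.83 = 64.77 dB(A).
exhaust stack: 94.9 − 20·log₁₀(17.4/3.1) = 94.9 − 14.98 = 79.92 dB(A).
Σ 10^(L/10) = 1.011e+08 → L_total = 10·log₁₀(1.011e+08) = 80.05 dB(A).

80.0 dB(A)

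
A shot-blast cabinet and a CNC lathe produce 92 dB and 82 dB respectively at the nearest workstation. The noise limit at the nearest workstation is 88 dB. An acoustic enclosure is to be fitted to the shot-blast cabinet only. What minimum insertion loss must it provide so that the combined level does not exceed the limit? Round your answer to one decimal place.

The untreated sources together contribute 10^(82/10) = 1.585e+08, i.e. 82.00 dB.
To meet 88 dB overall, the treated shot-blast cabinet may contribute at most 10^(88/10) − 1.585e+08 = 4.725e+08, i.e. 86.74 dB.
So the shot-blast cabinet must be reduced from 92 to 86.74 dB: IL = 5.26 dB.

5.3 dB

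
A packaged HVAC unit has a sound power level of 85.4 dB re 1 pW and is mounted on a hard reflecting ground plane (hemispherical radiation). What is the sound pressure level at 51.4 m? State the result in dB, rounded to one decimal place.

43.2 dB

Free-field hemispherical radiation: L_p = L_w − 10·log₁₀(2π·r²), r = 51.4 m.
2π·r² = 1.66e+04 m², 10·log₁₀ of that is 42.201 dB.
L_p = 85.4 − 42.201 = 43.20 dB.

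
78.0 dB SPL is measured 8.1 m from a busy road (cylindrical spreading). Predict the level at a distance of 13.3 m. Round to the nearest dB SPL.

For a line source, L₂ = L₁ − 10·log₁₀(r₂/r₁).
L₂ = 78.0 − 10·log₁₀(13.3/8.1) = 78.0 − 2.154 = 75.85 dB SPL.

76 dB SPL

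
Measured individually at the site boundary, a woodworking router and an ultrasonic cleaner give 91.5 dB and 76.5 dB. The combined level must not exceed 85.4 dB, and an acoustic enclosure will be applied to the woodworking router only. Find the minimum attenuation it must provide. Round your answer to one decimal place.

6.7 dB

The untreated sources together contribute 10^(76.5/10) = 4.467e+07, i.e. 76.50 dB.
To meet 85.4 dB overall, the treated woodworking router may contribute at most 10^(85.4/10) − 4.467e+07 = 3.021e+08, i.e. 84.80 dB.
Required insertion loss = 91.5 − 84.80 = 6.70 dB.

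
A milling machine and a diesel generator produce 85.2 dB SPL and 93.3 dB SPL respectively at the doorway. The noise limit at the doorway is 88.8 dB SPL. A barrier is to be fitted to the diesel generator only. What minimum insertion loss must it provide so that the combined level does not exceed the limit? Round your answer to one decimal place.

The untreated sources together contribute 10^(85.2/10) = 3.311e+08, i.e. 85.20 dB SPL.
To meet 88.8 dB SPL overall, the treated diesel generator may contribute at most 10^(88.8/10) − 3.311e+08 = 4.274e+08, i.e. 86.31 dB SPL.
So the diesel generator must be reduced from 93.3 to 86.31 dB SPL: IL = 6.99 dB.

7.0 dB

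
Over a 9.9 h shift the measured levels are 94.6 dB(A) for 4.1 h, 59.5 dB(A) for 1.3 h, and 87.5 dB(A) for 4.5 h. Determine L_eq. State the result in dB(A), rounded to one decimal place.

91.6 dB(A)

The energy average is taken in the linear domain: L_eq = 10·log₁₀[(Σ tᵢ·10^(Lᵢ/10))/T], T = 9.9 h.
Σ tᵢ·10^(Lᵢ/10) = 4.1·10^(94.6/10) + 1.3·10^(59.5/10) + 4.5·10^(87.5/10) = 1.436e+10.
L_eq = 10·log₁₀(1.436e+10/9.9) = 91.61 dB(A).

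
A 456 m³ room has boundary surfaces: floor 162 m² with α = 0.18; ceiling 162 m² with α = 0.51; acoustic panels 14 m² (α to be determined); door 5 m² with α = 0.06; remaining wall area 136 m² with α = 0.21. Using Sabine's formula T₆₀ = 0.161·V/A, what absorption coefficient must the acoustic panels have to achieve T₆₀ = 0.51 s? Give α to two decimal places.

0.24

From T₆₀ = 0.161·V/A, the target T₆₀ = 0.51 s needs A = 0.161·456/0.51 = 143.95 m².
Absorption from the other surfaces = 162·0.18 + 162·0.51 + 5·0.06 + 136·0.21 = 140.64 m², so the acoustic panels must supply 3.31 m² over 14 m².
α = 3.31/14 = 0.237.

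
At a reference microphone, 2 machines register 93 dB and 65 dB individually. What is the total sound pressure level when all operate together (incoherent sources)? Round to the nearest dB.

Incoherent sources combine by intensity addition: L_total = 10·log₁₀(Σ 10^(L_i/10)).
Σ 10^(L/10) = 10^(93/10) + 10^(65/10) = 1.998e+09.
L_total = 10·log₁₀(1.998e+09) = 93.01 dB.

93 dB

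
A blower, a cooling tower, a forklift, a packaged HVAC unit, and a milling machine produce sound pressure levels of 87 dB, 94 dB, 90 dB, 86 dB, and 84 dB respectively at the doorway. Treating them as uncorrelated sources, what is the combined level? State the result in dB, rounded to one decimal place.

For uncorrelated sources the intensities add, so convert each level to linear form, sum, and take 10·log₁₀ of the total.
Σ 10^(L/10) = 10^(87/10) + 10^(94/10) + 10^(90/10) + 10^(86/10) + 10^(84/10) = 4.662e+09.
L_total = 10·log₁₀(4.662e+09) = 96.69 dB.

96.7 dB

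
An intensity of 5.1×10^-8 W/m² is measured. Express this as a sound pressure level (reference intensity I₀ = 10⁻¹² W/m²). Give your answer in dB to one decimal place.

L = 10·log₁₀(I/I₀) = 10·log₁₀(5.1×10^-8/10⁻¹²) = 10·log₁₀(5.1×10^4).
L = 10·(0.7076 + 4) = 47.08 dB.

47.1 dB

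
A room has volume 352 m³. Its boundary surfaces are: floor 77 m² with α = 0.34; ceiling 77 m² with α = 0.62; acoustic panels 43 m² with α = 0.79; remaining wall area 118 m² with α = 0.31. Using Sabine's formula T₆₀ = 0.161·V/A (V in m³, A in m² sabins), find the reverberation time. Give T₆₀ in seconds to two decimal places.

Summing Sᵢαᵢ: 77·0.34 + 77·0.62 + 43·0.79 + 118·0.31 = 144.47 m².
T₆₀ = 0.161 × 352 / 144.47 = 0.392 s.

0.39 s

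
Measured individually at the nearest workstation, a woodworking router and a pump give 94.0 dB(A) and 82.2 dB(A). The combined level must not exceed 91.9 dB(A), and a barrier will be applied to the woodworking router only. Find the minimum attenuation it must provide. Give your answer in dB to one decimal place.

2.6 dB

The untreated sources together contribute 10^(82.2/10) = 1.660e+08, i.e. 82.20 dB(A).
The limit corresponds to 10^(91.9/10) = 1.549e+09; subtracting the fixed part leaves 1.383e+09 for the woodworking router, i.e. 91.41 dB(A).
So the woodworking router must be reduced from 94.0 to 91.41 dB(A): IL = 2.59 dB.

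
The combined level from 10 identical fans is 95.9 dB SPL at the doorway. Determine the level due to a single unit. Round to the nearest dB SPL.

Dividing the total intensity by 10 lowers the level by 10·log₁₀ 10 = 10.000 dB: L₁ = 95.9 − 10.000.

86 dB SPL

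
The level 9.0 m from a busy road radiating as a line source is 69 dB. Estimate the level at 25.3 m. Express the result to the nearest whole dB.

65 dB

Cylindrical spreading from a line source gives a 10·log₁₀(r₂/r₁) drop.
L₂ = 69 − 10·log₁₀(25.3/9.0) = 69 − 4.489 = 64.51 dB.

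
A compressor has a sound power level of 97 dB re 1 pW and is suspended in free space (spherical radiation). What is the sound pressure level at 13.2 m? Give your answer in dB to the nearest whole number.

64 dB

Free-field spherical radiation: L_p = L_w − 10·log₁₀(4π·r²), r = 13.2 m.
4π·r² = 2190 m², 10·log₁₀ of that is 33.404 dB.
L_p = 97 − 33.404 = 63.60 dB.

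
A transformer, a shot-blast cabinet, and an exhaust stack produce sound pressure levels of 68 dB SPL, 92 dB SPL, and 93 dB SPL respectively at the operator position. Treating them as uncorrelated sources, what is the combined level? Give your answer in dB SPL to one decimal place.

95.5 dB SPL

For uncorrelated sources the intensities add, so convert each level to linear form, sum, and take 10·log₁₀ of the total.
Σ 10^(L/10) = 10^(68/10) + 10^(92/10) + 10^(93/10) = 3.586e+09.
L_total = 10·log₁₀(3.586e+09) = 95.55 dB SPL.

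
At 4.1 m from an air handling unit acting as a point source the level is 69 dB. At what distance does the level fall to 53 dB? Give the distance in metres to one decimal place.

The 16.0 dB drop corresponds to a distance ratio of 10^(16.0/20) for a point source.
r₂ = 4.1·10^((69−53)/20) = 4.1·10^(16.0/20) = 25.87 m.

25.9 m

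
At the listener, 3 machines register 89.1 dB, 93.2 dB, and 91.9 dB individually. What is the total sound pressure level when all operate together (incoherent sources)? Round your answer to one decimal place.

For uncorrelated sources the intensities add, so convert each level to linear form, sum, and take 10·log₁₀ of the total.
Σ 10^(L/10) = 10^(89.1/10) + 10^(93.2/10) + 10^(91.9/10) = 4.451e+09.
L_total = 10·log₁₀(4.451e+09) = 96.48 dB.

96.5 dB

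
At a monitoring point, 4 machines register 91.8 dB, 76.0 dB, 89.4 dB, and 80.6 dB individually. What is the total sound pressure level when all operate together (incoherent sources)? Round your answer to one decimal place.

94.0 dB

For uncorrelated sources the intensities add, so convert each level to linear form, sum, and take 10·log₁₀ of the total.
Σ 10^(L/10) = 10^(91.8/10) + 10^(76.0/10) + 10^(89.4/10) + 10^(80.6/10) = 2.539e+09.
L_total = 10·log₁₀(2.539e+09) = 94.05 dB.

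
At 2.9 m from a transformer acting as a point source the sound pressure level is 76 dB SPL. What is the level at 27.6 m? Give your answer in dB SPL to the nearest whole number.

Spherical spreading from a point source gives a 20·log₁₀(r₂/r₁) drop.
L₂ = 76 − 20·log₁₀(27.6/2.9) = 76 − 19.570 = 56.43 dB SPL.

56 dB SPL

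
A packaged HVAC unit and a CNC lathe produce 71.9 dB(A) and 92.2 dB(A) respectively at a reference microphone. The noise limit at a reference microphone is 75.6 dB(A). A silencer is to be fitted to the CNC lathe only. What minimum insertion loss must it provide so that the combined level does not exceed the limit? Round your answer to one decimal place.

19.0 dB

Everything except the CNC lathe sums to 10^(71.9/10) = 1.549e+07 in linear terms, 71.90 dB(A).
The limit corresponds to 10^(75.6/10) = 3.631e+07; subtracting the fixed part leaves 2.082e+07 for the CNC lathe, i.e. 73.18 dB(A).
So the CNC lathe must be reduced from 92.2 to 73.18 dB(A): IL = 19.02 dB.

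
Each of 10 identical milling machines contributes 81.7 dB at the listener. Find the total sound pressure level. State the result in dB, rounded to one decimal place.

N identical incoherent sources raise the level by 10·log₁₀ N.
L_total = 81.7 + 10·log₁₀(10) = 81.7 + 10.000 = 91.70 dB.

91.7 dB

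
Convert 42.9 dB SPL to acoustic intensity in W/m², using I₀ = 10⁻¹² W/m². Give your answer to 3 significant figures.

I/I₀ = 10^(42.9/10) = 1.95e+04, so I = 1.95e+04 × 10⁻¹² W/m².

1.95e-08 W/m²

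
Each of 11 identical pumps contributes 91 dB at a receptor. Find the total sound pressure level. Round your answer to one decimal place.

L_total = L₁ + 10·log₁₀ N for N identical incoherent sources.
L_total = 91 + 10·log₁₀(11) = 91 + 10.414 = 101.41 dB.

101.4 dB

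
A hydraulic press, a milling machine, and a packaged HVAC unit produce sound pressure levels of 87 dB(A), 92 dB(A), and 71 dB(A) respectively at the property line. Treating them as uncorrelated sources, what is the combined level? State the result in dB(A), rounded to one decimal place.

For uncorrelated sources the intensities add, so convert each level to linear form, sum, and take 10·log₁₀ of the total.
Σ 10^(L/10) = 10^(87/10) + 10^(92/10) + 10^(71/10) = 2.099e+09.
L_total = 10·log₁₀(2.099e+09) = 93.22 dB(A).

93.2 dB(A)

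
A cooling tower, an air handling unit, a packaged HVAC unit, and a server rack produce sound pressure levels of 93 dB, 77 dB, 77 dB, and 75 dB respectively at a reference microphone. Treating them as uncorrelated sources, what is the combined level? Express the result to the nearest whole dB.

93 dB

Incoherent sources combine by intensity addition: L_total = 10·log₁₀(Σ 10^(L_i/10)).
Σ 10^(L/10) = 10^(93/10) + 10^(77/10) + 10^(77/10) + 10^(75/10) = 2.127e+09.
L_total = 10·log₁₀(2.127e+09) = 93.28 dB.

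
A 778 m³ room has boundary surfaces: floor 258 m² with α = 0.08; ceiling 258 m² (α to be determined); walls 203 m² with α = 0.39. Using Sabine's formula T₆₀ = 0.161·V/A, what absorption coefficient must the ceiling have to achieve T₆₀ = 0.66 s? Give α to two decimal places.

A = 0.161·V/T₆₀ = 0.161·778/0.66 = 189.78 m² sabins.
Absorption from the other surfaces = 258·0.08 + 203·0.39 = 99.81 m², so the ceiling must supply 89.97 m² over 258 m².
α = 89.97/258 = 0.349.

0.35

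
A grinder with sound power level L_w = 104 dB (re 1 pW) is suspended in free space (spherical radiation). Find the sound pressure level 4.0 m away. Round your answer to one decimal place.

The power spreads over a sphere of area 4π·r², so L_p = L_w − 10·log₁₀(4π·r²).
4π·r² = 201.1 m², 10·log₁₀ of that is 23.033 dB.
L_p = 104 − 23.033 = 80.97 dB.

81.0 dB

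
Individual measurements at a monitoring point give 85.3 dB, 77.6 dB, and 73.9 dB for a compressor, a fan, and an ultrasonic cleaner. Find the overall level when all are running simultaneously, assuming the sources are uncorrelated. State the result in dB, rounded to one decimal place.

For uncorrelated sources the intensities add, so convert each level to linear form, sum, and take 10·log₁₀ of the total.
Σ 10^(L/10) = 10^(85.3/10) + 10^(77.6/10) + 10^(73.9/10) = 4.209e+08.
L_total = 10·log₁₀(4.209e+08) = 86.24 dB.

86.2 dB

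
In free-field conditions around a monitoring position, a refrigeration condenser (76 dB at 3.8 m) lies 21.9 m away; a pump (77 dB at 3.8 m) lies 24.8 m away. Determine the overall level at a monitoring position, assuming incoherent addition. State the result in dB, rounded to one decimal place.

First find each source's level at the receiver (point-source: −20·log₁₀(r/r_ref)), then combine on an intensity basis.
refrigeration condenser: 76 − 20·log₁₀(21.9/3.8) = 76 − 15.21 = 60.79 dB.
pump: 77 − 20·log₁₀(24.8/3.8) = 77 − 16.29 = 60.71 dB.
Σ 10^(L/10) = 2.375e+06 → L_total = 10·log₁₀(2.375e+06) = 63.76 dB.

63.8 dB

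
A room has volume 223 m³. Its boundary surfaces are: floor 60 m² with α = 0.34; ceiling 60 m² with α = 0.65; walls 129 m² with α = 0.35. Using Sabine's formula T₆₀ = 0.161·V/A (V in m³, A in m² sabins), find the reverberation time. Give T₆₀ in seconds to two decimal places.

Summing Sᵢαᵢ: 60·0.34 + 60·0.65 + 129·0.35 = 104.55 m².
T₆₀ = 0.161 × 223 / 104.55 = 0.343 s.

0.34 s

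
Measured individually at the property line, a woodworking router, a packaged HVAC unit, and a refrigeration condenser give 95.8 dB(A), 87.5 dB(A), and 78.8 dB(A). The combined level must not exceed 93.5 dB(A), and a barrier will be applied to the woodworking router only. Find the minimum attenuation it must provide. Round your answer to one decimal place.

The untreated sources together contribute 10^(87.5/10) + 10^(78.8/10) = 6.382e+08, i.e. 88.05 dB(A).
To meet 93.5 dB(A) overall, the treated woodworking router may contribute at most 10^(93.5/10) − 6.382e+08 = 1.601e+09, i.e. 92.04 dB(A).
Required insertion loss = 95.8 − 92.04 = 3.76 dB.

3.8 dB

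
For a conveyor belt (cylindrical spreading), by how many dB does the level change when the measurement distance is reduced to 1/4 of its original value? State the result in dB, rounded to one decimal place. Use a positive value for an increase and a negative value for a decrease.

+6.0 dB

Line-source spreading: ΔL = −10·log₁₀(r₂/r₁).
ΔL = −10·log₁₀(0.25) = +6.02 dB.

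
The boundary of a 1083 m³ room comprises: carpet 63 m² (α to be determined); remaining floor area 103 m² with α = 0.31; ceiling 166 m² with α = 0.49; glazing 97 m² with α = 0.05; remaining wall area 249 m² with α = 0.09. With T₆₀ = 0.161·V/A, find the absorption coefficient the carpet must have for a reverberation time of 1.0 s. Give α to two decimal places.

0.54

From T₆₀ = 0.161·V/A, the target T₆₀ = 1.0 s needs A = 0.161·1083/1.0 = 174.36 m².
Absorption from the other surfaces = 103·0.31 + 166·0.49 + 97·0.05 + 249·0.09 = 140.53 m², so the carpet must supply 33.83 m² over 63 m².
α = 33.83/63 = 0.537.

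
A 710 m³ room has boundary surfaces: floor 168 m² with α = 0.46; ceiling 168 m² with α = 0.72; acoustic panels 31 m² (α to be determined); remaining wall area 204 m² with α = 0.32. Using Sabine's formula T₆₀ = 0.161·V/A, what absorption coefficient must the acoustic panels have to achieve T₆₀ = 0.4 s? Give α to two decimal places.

From T₆₀ = 0.161·V/A, the target T₆₀ = 0.4 s needs A = 0.161·710/0.4 = 285.77 m².
Absorption from the other surfaces = 168·0.46 + 168·0.72 + 204·0.32 = 263.52 m², so the acoustic panels must supply 22.25 m² over 31 m².
α = 22.25/31 = 0.718.

0.72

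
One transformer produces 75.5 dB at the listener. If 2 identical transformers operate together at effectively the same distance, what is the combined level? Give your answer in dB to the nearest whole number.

With 2 equal, uncorrelated contributions the intensity is 2× that of one unit, giving a rise of 10·log₁₀ 2.
L_total = 75.5 + 10·log₁₀(2) = 75.5 + 3.010 = 78.51 dB.

79 dB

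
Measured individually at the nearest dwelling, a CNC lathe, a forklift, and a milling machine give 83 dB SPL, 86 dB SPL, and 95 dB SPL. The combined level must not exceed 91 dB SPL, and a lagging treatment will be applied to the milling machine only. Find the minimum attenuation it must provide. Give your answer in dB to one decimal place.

The untreated sources together contribute 10^(83/10) + 10^(86/10) = 5.976e+08, i.e. 87.76 dB SPL.
To meet 91 dB SPL overall, the treated milling machine may contribute at most 10^(91/10) − 5.976e+08 = 6.613e+08, i.e. 88.20 dB SPL.
So the milling machine must be reduced from 95 to 88.20 dB SPL: IL = 6.80 dB.

6.8 dB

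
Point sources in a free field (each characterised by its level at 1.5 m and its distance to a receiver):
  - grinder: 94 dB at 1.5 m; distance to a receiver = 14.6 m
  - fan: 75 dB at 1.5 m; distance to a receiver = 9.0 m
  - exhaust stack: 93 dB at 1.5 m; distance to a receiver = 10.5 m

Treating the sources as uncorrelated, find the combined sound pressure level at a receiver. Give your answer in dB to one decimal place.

First find each source's level at the receiver (point-source: −20·log₁₀(r/r_ref)), then combine on an intensity basis.
grinder: 94 − 20·log₁₀(14.6/1.5) = 94 − 19.77 = 74.23 dB.
fan: 75 − 20·log₁₀(9.0/1.5) = 75 − 15.56 = 59.44 dB.
exhaust stack: 93 − 20·log₁₀(10.5/1.5) = 93 − 16.90 = 76.10 dB.
Σ 10^(L/10) = 6.811e+07 → L_total = 10·log₁₀(6.811e+07) = 78.33 dB.

78.3 dB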